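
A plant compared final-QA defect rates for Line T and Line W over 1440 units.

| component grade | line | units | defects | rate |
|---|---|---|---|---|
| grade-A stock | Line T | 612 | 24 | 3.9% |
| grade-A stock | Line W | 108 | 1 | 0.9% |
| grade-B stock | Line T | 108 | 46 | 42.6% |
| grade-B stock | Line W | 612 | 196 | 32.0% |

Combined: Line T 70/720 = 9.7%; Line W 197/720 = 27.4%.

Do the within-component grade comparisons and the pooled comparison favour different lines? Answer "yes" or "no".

yes

Within each component grade level (grade-A stock 3.9% vs 0.9%; grade-B stock 42.6% vs 32.0%), Line W has the lower rate every time. Pooled: 9.7% vs 27.4% — Line T has the lower rate overall. The two comparisons disagree.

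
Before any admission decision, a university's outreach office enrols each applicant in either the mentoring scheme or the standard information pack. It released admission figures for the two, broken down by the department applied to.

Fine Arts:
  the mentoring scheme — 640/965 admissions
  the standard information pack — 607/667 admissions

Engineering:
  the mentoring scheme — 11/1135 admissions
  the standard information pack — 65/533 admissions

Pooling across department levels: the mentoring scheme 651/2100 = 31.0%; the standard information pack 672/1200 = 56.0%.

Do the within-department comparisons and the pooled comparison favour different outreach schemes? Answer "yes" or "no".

Within each department level (Fine Arts 66.3% vs 91.0%; Engineering 1.0% vs 12.2%), the standard information pack has the higher rate every time. Pooled: 31.0% vs 56.0% — the standard information pack has the higher rate overall. They agree.

no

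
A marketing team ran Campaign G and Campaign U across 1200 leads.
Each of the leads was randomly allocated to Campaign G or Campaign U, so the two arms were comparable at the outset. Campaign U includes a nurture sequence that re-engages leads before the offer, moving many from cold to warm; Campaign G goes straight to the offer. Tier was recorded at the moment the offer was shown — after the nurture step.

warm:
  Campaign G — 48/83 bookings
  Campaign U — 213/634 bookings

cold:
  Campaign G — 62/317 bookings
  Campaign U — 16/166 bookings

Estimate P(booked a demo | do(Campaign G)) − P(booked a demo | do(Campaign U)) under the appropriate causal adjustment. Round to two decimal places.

-0.01

Engagement tier here is a post-treatment variable shaped by the campaign; conditioning on it would introduce bias rather than remove it. The overall comparison is the causal one.
The causal difference is the pooled difference: 0.275 − 0.286 = -0.011.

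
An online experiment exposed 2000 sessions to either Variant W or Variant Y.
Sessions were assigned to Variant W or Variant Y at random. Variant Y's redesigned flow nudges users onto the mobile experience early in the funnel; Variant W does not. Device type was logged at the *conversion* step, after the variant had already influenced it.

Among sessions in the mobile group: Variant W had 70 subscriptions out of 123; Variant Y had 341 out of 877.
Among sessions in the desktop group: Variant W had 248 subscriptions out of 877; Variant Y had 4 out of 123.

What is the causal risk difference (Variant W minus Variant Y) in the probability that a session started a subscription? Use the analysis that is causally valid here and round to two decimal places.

-0.03

Within every device type level Variant W has the higher rate, yet pooled Variant Y does — Simpson's reversal.
Stratifying would compare variants among sessions the variants themselves sorted into device type groups — a form of selection on an intermediate. The unconditioned pooled rates give the total causal effect.
The causal difference is the pooled difference: 0.318 − 0.345 = -0.027.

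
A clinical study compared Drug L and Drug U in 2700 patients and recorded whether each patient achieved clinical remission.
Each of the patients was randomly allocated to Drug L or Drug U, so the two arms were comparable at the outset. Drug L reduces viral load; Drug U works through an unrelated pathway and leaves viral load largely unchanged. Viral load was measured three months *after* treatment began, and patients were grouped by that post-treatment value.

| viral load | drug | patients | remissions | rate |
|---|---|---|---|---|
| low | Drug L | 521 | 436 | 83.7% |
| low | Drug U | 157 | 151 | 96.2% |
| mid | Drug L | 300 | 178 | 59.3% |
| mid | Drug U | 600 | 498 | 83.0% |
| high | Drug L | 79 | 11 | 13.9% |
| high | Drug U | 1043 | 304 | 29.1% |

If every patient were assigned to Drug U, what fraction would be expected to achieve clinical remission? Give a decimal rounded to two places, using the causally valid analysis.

The viral load-specific comparison favours Drug U throughout, but the pooled figures favour Drug L. The question is whether to condition on viral load.
Viral load is recorded after the drug and is itself shifted by it — it sits on the causal path from drug to outcome. Conditioning on a mediator would strip out part of the effect we want; the pooled comparison gives the total causal effect.
So P(outcome | do(Drug U)) is just the pooled rate for Drug U: 953/1800 = 0.529.

0.53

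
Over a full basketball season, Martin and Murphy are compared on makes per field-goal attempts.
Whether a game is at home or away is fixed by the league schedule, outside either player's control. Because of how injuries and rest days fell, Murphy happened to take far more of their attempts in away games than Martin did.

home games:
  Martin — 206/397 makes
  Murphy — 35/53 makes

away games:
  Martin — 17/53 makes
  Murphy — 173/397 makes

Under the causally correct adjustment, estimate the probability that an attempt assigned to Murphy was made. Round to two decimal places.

Within every game venue level Murphy has the higher rate, yet pooled Martin does — Simpson's reversal.
The imbalance in game venue arose from how field-goal attempts were allocated, not from anything the player did; and game venue independently affects the outcome. The pooled gap is confounded — condition on game venue.
Standardising Murphy to the population game venue mix: 0.500·35/53 + 0.500·173/397 = 0.548.

0.55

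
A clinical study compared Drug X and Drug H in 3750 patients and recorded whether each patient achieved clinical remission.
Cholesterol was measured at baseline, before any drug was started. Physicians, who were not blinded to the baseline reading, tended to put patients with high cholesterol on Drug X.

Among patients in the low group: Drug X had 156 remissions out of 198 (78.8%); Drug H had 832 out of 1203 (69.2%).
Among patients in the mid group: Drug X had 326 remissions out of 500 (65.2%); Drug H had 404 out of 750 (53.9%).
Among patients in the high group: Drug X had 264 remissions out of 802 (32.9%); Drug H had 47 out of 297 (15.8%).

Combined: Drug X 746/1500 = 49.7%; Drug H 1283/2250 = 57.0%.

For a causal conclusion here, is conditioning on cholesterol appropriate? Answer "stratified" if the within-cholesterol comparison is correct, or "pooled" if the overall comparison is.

stratified

The imbalance in cholesterol arose from how patients were allocated, not from anything the drug did; and cholesterol independently affects the outcome. The pooled gap is confounded — condition on cholesterol.
Within each level — low: 78.8% vs 69.2%; mid: 65.2% vs 53.9%; high: 32.9% vs 15.8% — Drug X is higher every time.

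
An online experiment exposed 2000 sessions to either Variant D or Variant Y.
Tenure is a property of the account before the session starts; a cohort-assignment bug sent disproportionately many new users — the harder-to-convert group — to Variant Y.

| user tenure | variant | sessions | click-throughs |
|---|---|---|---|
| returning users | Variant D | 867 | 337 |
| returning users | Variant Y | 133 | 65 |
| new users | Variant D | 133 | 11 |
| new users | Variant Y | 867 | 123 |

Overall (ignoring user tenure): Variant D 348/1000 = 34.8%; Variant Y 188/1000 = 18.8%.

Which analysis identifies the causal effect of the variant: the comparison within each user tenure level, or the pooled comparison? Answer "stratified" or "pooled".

stratified

Here user tenure is a common cause — it drives both which variant a case falls under and the outcome. The crude comparison mixes populations; the stratum-specific rates are the causally relevant ones.
Within each level — returning users: 38.9% vs 48.9%; new users: 8.3% vs 14.2% — Variant Y is higher every time.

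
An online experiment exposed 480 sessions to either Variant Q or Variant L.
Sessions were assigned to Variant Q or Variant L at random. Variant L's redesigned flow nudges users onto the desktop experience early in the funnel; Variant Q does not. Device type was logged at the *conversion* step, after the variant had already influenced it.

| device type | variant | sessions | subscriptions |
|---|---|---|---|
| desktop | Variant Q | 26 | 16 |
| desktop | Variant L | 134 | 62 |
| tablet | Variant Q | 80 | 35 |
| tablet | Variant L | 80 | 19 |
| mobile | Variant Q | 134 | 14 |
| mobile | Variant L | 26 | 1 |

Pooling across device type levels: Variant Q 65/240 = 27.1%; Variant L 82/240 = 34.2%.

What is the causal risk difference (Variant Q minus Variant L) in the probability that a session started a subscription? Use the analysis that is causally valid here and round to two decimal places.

The device type-specific comparison favours Variant Q throughout, but the pooled figures favour Variant L. The question is whether to condition on device type.
Device type here is a post-treatment variable shaped by the variant; conditioning on it would introduce bias rather than remove it. The overall comparison is the causal one.
The causal difference is the pooled difference: 0.271 − 0.342 = -0.071.

-0.07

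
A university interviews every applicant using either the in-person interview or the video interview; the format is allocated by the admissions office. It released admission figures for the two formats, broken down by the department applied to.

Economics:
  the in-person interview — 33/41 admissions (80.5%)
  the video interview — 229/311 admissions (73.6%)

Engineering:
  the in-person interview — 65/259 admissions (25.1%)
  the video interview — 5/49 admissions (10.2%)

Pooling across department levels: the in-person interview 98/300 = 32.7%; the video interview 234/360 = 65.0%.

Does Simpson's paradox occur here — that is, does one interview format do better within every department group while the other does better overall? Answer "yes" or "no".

yes

Within each department level (Economics 80.5% vs 73.6%; Engineering 25.1% vs 10.2%), the in-person interview has the higher rate every time. Pooled: 32.7% vs 65.0% — the video interview has the higher rate overall. The two comparisons disagree.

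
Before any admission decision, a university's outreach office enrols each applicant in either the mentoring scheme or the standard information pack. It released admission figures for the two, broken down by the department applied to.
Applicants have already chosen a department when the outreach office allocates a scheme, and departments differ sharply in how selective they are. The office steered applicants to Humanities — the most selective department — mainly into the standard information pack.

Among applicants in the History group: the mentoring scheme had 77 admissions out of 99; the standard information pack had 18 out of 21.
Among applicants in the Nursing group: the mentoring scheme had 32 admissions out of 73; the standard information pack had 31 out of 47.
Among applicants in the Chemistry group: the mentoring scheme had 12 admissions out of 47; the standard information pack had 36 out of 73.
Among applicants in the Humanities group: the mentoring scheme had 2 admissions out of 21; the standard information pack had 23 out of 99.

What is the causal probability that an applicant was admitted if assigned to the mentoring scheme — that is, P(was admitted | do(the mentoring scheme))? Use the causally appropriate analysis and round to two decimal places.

0.39

The stratified and pooled comparisons disagree (the standard information pack wins within each department; the mentoring scheme wins overall), so the answer turns on the causal role of department.
Here department is a common cause — it drives both which outreach scheme a case falls under and the outcome. The crude comparison mixes populations; the stratum-specific rates are the causally relevant ones.
Standardising the mentoring scheme to the population department mix: 0.250·77/99 + 0.250·32/73 + 0.250·12/47 + 0.250·2/21 = 0.392.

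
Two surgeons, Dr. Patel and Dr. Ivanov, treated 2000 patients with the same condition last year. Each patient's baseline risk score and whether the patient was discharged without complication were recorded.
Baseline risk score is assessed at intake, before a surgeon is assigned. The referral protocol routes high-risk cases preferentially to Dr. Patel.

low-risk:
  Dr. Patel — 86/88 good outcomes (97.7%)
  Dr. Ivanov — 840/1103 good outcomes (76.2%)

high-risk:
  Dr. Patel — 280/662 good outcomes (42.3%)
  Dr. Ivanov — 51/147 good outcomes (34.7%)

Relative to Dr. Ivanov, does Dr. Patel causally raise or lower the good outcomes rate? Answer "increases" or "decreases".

increases

The imbalance in baseline risk score arose from how patients were allocated, not from anything the surgeon did; and baseline risk score independently affects the outcome. The pooled gap is confounded — condition on baseline risk score.
Within each level — low-risk: 97.7% vs 76.2%; high-risk: 42.3% vs 34.7% — Dr. Patel is higher every time.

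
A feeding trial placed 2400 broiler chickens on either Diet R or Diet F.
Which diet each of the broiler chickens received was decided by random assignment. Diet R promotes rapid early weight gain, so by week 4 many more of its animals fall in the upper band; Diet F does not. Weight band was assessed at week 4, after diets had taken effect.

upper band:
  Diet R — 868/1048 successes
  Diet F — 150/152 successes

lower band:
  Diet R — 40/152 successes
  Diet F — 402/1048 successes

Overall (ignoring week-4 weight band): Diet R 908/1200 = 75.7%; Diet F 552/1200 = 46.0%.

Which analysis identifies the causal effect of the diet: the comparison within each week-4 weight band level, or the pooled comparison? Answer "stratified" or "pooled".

pooled

Because the diet influences week-4 weight band, week-4 weight band is a post-treatment mediator, not a confounder. Stratifying on it would bias the estimate; the causal effect is the crude pooled difference.
Pooled: Diet R 75.7% vs Diet F 46.0%; Diet R is higher overall.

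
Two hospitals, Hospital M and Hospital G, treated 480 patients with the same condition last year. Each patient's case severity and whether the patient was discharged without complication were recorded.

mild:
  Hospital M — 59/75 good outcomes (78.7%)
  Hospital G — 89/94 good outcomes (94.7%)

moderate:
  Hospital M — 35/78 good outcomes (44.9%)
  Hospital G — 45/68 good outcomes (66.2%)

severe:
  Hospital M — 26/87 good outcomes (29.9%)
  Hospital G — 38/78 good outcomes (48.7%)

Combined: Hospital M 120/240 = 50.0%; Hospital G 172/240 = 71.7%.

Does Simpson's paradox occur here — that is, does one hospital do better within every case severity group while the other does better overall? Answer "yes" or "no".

no

Within each case severity level (mild 78.7% vs 94.7%; moderate 44.9% vs 66.2%; severe 29.9% vs 48.7%), Hospital G has the higher rate every time. Pooled: 50.0% vs 71.7% — Hospital G has the higher rate overall. They agree.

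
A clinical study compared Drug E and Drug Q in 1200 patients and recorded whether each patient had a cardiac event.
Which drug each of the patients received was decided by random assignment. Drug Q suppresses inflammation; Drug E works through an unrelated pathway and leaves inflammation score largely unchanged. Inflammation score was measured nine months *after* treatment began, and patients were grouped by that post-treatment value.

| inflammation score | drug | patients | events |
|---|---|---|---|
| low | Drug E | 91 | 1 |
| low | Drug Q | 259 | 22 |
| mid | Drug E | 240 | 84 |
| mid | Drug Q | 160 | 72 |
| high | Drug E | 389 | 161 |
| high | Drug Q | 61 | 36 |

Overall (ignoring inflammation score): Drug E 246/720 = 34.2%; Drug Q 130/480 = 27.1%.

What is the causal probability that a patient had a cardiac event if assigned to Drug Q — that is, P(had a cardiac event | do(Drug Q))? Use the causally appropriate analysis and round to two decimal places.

The stratified and pooled comparisons disagree (Drug E wins within each inflammation score; Drug Q wins overall), so the answer turns on the causal role of inflammation score.
Inflammation score is downstream of the drug. One should not condition on a consequence of treatment, so the overall rates are the right comparison.
So P(outcome | do(Drug Q)) is just the pooled rate for Drug Q: 130/480 = 0.271.

0.27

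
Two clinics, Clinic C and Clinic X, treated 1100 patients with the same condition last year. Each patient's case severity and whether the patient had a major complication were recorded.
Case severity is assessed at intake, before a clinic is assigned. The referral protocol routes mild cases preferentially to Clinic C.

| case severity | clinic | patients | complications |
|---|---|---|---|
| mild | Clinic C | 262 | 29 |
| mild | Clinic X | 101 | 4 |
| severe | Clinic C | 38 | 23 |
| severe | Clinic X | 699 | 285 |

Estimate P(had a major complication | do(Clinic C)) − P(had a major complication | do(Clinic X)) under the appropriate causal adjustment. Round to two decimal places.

+0.16

Clinic X is lower inside every case severity stratum but Clinic C is lower in aggregate. Whether to stratify depends on how case severity relates to the clinic.
The imbalance in case severity arose from how patients were allocated, not from anything the clinic did; and case severity independently affects the outcome. The pooled gap is confounded — condition on case severity.
Adjusting over the population distribution of case severity: 0.330·(0.111−0.040) + 0.670·(0.605−0.408) = +0.156.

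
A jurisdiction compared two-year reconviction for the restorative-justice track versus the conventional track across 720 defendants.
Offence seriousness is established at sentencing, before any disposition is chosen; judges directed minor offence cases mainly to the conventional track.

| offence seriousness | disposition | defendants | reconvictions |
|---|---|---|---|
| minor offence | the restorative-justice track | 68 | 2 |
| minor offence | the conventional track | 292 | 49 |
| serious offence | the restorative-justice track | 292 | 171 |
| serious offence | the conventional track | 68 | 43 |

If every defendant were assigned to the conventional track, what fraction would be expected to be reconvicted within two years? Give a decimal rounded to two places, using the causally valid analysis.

Offence seriousness is set before the disposition has any effect — it is not caused by the disposition — and it independently drives the outcome. That makes it a confounder, so the causal comparison is within offence seriousness levels.
Standardising the conventional track to the population offence seriousness mix: 0.500·49/292 + 0.500·43/68 = 0.400.

0.40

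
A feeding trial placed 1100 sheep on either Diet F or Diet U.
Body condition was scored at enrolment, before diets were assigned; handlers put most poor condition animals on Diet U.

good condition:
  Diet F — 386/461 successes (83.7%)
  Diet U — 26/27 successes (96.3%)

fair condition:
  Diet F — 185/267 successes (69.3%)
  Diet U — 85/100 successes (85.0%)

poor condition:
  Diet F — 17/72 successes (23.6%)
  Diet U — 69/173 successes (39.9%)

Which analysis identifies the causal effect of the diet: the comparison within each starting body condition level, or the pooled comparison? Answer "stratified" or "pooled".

Starting body condition satisfies the back-door criterion: it is not a descendant of the diet, and it blocks the spurious path from diet to outcome. Adjusting for it (i.e., using the within-starting body condition rates) gives the causal effect.
Within each level — good condition: 83.7% vs 96.3%; fair condition: 69.3% vs 85.0%; poor condition: 23.6% vs 39.9% — Diet U is higher every time.

stratified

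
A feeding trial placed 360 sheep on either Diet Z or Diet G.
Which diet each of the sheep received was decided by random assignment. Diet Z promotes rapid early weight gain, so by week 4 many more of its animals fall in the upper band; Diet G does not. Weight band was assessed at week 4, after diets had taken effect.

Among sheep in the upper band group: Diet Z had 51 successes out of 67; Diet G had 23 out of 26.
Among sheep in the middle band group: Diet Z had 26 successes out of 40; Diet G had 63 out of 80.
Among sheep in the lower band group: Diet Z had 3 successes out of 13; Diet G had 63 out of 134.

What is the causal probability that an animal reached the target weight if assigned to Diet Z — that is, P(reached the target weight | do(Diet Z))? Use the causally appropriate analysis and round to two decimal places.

0.67

Week-4 weight band lies on the pathway diet → week-4 weight band → outcome, so adjusting for it blocks the indirect effect. For the total causal effect of diet, use the unadjusted pooled rates.
So P(outcome | do(Diet Z)) is just the pooled rate for Diet Z: 80/120 = 0.667.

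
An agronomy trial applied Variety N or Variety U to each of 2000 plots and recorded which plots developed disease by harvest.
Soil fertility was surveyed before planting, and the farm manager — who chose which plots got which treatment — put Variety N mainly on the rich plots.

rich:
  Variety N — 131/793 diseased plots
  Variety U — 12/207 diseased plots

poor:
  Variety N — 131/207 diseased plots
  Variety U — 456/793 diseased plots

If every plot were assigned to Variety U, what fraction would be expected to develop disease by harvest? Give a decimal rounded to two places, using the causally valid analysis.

0.32

The stratified and pooled comparisons disagree (Variety U wins within each soil fertility; Variety N wins overall), so the answer turns on the causal role of soil fertility.
Soil fertility satisfies the back-door criterion: it is not a descendant of the variety, and it blocks the spurious path from variety to outcome. Adjusting for it (i.e., using the within-soil fertility rates) gives the causal effect.
Standardising Variety U to the population soil fertility mix: 0.500·12/207 + 0.500·456/793 = 0.317.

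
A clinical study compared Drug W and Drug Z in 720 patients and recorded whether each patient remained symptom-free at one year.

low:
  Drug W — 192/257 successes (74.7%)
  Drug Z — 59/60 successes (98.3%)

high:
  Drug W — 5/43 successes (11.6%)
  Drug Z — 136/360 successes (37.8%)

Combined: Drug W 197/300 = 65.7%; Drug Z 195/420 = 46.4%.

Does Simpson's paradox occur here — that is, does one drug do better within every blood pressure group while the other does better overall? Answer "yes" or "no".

Within each blood pressure level (low 74.7% vs 98.3%; high 11.6% vs 37.8%), Drug Z has the higher rate every time. Pooled: 65.7% vs 46.4% — Drug W has the higher rate overall. The two comparisons disagree.

yes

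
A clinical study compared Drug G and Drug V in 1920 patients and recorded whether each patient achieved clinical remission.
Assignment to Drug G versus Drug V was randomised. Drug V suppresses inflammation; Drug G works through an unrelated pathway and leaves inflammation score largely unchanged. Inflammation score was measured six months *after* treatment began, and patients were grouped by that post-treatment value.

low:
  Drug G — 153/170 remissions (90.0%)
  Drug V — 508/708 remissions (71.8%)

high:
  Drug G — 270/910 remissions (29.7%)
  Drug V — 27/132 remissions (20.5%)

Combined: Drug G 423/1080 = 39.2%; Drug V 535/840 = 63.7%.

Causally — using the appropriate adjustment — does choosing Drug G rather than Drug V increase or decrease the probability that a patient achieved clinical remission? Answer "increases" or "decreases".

The distribution of inflammation score is itself part of what the drug does — it is an intermediate outcome. Holding it fixed would remove that part of the effect; the total effect is the pooled difference.
Pooled: Drug G 39.2% vs Drug V 63.7%; Drug V is higher overall.

decreases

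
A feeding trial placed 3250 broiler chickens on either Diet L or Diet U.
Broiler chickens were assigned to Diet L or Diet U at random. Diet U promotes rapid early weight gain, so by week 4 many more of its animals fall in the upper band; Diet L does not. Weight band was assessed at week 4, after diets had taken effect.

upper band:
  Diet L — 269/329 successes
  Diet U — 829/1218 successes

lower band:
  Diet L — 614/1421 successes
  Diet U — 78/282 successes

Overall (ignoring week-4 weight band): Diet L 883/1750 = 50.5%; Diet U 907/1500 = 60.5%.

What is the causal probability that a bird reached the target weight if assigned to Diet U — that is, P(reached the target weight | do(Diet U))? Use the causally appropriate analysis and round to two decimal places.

Within every week-4 weight band level Diet L has the higher rate, yet pooled Diet U does — Simpson's reversal.
Week-4 weight band is downstream of the diet. One should not condition on a consequence of treatment, so the overall rates are the right comparison.
So P(outcome | do(Diet U)) is just the pooled rate for Diet U: 907/1500 = 0.605.

0.60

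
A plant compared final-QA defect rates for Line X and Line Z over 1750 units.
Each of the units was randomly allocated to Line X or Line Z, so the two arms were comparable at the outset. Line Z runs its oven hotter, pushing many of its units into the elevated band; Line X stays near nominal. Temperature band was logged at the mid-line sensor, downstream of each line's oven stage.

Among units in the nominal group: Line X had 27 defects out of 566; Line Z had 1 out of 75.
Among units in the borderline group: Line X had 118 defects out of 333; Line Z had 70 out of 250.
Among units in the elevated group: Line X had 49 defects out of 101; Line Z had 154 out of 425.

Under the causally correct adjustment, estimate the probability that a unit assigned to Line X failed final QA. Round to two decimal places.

In-process temperature band is downstream of the line. One should not condition on a consequence of treatment, so the overall rates are the right comparison.
So P(outcome | do(Line X)) is just the pooled rate for Line X: 194/1000 = 0.194.

0.19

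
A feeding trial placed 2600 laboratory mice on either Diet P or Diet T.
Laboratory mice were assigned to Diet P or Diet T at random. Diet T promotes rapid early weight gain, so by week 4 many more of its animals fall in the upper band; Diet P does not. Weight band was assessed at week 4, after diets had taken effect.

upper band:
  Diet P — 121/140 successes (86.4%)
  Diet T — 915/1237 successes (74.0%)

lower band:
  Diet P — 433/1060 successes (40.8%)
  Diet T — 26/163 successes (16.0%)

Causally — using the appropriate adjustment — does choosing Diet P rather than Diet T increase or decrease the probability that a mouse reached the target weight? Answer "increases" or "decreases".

Week-4 weight band is downstream of the diet. One should not condition on a consequence of treatment, so the overall rates are the right comparison.
Pooled: Diet P 46.2% vs Diet T 67.2%; Diet T is higher overall.

decreases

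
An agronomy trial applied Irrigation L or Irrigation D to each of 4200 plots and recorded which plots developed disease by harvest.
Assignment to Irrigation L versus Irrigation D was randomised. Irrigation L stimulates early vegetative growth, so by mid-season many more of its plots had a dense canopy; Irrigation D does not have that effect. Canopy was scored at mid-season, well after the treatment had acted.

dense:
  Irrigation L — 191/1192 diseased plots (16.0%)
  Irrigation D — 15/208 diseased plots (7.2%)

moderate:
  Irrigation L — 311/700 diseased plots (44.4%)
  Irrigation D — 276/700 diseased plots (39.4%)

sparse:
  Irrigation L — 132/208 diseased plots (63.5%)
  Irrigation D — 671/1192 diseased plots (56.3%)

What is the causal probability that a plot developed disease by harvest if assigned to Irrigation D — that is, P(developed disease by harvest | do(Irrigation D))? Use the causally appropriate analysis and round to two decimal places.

Stratifying would compare irrigations among plots the irrigations themselves sorted into mid-season canopy groups — a form of selection on an intermediate. The unconditioned pooled rates give the total causal effect.
So P(outcome | do(Irrigation D)) is just the pooled rate for Irrigation D: 962/2100 = 0.458.

0.46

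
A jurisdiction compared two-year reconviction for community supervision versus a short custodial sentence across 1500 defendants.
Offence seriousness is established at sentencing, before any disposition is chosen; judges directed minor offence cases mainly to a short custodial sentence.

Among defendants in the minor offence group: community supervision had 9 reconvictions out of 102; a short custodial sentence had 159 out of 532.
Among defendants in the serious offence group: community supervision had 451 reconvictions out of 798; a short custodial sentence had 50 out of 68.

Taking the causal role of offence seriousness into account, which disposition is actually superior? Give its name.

community supervision

Offence seriousness satisfies the back-door criterion: it is not a descendant of the disposition, and it blocks the spurious path from disposition to outcome. Adjusting for it (i.e., using the within-offence seriousness rates) gives the causal effect.
Within each level — minor offence: 8.8% vs 29.9%; serious offence: 56.5% vs 73.5% — community supervision is lower every time.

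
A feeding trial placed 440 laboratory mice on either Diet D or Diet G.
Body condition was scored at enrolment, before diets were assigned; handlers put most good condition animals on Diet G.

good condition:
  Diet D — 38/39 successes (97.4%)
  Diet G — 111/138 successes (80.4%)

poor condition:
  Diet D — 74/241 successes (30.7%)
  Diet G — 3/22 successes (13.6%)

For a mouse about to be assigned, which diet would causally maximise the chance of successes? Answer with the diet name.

Diet D

Diet D is higher inside every starting body condition stratum but Diet G is higher in aggregate. Whether to stratify depends on how starting body condition relates to the diet.
Here starting body condition is a common cause — it drives both which diet a case falls under and the outcome. The crude comparison mixes populations; the stratum-specific rates are the causally relevant ones.
Within each level — good condition: 97.4% vs 80.4%; poor condition: 30.7% vs 13.6% — Diet D is higher every time.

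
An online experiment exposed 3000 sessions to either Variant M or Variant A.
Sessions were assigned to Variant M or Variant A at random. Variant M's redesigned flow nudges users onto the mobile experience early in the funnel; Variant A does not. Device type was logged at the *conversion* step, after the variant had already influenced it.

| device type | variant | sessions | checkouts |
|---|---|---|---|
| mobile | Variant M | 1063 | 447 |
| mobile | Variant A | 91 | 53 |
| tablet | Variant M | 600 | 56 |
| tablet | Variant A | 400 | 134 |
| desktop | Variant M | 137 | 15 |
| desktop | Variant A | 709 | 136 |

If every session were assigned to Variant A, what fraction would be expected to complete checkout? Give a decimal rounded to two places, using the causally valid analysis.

0.27

Within every device type level Variant A has the higher rate, yet pooled Variant M does — Simpson's reversal.
Device type is downstream of the variant. One should not condition on a consequence of treatment, so the overall rates are the right comparison.
So P(outcome | do(Variant A)) is just the pooled rate for Variant A: 323/1200 = 0.269.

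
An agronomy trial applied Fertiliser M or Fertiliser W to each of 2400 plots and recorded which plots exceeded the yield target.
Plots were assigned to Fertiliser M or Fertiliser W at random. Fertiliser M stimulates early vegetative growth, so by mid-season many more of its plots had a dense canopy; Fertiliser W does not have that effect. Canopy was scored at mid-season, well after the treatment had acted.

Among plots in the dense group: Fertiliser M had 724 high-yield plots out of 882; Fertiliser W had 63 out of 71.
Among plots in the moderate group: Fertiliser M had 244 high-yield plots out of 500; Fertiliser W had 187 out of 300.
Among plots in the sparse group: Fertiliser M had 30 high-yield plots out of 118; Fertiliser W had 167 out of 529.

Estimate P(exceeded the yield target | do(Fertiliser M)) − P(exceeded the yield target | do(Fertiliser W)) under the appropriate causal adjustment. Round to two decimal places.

+0.20

Fertiliser W is higher inside every mid-season canopy stratum but Fertiliser M is higher in aggregate. Whether to stratify depends on how mid-season canopy relates to the fertiliser.
Mid-season canopy is downstream of the fertiliser. One should not condition on a consequence of treatment, so the overall rates are the right comparison.
The causal difference is the pooled difference: 0.665 − 0.463 = +0.202.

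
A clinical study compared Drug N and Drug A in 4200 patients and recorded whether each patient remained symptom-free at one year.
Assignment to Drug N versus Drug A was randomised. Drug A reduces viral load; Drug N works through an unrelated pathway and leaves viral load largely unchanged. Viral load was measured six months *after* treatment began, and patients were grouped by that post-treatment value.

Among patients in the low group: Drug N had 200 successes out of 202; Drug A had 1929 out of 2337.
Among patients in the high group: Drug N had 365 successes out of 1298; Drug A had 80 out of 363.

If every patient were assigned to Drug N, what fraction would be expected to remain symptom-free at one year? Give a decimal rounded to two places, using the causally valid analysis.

0.38

Viral load here is a post-treatment variable shaped by the drug; conditioning on it would introduce bias rather than remove it. The overall comparison is the causal one.
So P(outcome | do(Drug N)) is just the pooled rate for Drug N: 565/1500 = 0.377.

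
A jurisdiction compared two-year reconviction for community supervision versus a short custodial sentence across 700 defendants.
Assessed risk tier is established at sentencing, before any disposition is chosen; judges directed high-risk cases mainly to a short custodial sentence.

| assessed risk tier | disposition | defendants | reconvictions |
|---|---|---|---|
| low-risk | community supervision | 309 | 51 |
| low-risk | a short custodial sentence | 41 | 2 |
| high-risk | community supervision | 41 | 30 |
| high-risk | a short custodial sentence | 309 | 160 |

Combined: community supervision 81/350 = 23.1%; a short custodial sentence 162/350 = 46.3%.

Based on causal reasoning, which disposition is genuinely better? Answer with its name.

a short custodial sentence

Within every assessed risk tier level a short custodial sentence has the lower rate, yet pooled community supervision does — Simpson's reversal.
The imbalance in assessed risk tier arose from how defendants were allocated, not from anything the disposition did; and assessed risk tier independently affects the outcome. The pooled gap is confounded — condition on assessed risk tier.
Within each level — low-risk: 16.5% vs 4.9%; high-risk: 73.2% vs 51.8% — a short custodial sentence is lower every time.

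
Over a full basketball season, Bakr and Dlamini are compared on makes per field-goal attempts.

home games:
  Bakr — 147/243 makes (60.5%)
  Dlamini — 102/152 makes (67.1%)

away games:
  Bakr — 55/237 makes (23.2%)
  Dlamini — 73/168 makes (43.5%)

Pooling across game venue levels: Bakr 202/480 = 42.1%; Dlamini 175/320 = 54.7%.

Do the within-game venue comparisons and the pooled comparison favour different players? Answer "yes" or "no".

no

Within each game venue level (home games 60.5% vs 67.1%; away games 23.2% vs 43.5%), Dlamini has the higher rate every time. Pooled: 42.1% vs 54.7% — Dlamini has the higher rate overall. They agree.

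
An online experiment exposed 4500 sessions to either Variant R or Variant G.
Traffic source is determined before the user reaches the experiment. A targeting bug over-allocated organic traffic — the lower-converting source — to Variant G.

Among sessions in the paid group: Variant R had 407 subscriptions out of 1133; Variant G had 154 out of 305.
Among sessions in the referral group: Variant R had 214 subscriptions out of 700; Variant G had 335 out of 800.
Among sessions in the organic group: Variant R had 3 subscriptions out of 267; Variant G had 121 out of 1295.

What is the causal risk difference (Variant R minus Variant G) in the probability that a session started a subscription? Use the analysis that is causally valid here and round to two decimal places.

-0.11

Within every traffic source level Variant G has the higher rate, yet pooled Variant R does — Simpson's reversal.
Traffic source is set before the variant has any effect — it is not caused by the variant — and it independently drives the outcome. That makes it a confounder, so the causal comparison is within traffic source levels.
Adjusting over the population distribution of traffic source: 0.320·(0.359−0.505) + 0.333·(0.306−0.419) + 0.347·(0.011−0.093) = -0.113.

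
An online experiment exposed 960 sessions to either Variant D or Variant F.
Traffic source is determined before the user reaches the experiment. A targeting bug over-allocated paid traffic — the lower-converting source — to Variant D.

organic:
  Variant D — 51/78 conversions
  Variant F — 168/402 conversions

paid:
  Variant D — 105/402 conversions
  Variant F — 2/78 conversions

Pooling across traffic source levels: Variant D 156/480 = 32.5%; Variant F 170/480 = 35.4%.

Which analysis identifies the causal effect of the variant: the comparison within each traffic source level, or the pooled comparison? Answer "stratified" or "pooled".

stratified

Traffic source satisfies the back-door criterion: it is not a descendant of the variant, and it blocks the spurious path from variant to outcome. Adjusting for it (i.e., using the within-traffic source rates) gives the causal effect.
Within each level — organic: 65.4% vs 41.8%; paid: 26.1% vs 2.6% — Variant D is higher every time.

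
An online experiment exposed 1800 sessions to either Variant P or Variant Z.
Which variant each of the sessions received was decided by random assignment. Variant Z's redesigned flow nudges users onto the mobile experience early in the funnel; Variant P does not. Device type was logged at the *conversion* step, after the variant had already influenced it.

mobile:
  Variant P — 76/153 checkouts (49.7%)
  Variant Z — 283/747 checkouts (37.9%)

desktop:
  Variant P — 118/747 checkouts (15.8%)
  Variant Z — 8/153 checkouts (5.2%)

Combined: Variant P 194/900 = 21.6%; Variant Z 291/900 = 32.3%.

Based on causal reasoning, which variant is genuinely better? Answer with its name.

Variant Z

The device type-specific comparison favours Variant P throughout, but the pooled figures favour Variant Z. The question is whether to condition on device type.
The distribution of device type is itself part of what the variant does — it is an intermediate outcome. Holding it fixed would remove that part of the effect; the total effect is the pooled difference.
Pooled: Variant P 21.6% vs Variant Z 32.3%; Variant Z is higher overall.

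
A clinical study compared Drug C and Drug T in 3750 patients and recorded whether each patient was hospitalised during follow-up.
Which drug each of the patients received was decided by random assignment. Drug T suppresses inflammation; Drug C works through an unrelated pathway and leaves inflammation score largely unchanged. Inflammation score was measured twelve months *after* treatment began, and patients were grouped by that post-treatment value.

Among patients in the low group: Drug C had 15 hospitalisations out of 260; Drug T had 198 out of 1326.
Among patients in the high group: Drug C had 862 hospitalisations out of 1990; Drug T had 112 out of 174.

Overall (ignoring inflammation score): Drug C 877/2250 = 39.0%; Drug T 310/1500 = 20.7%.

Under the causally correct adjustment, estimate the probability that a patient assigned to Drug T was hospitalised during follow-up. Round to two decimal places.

Inflammation score is recorded after the drug and is itself shifted by it — it sits on the causal path from drug to outcome. Conditioning on a mediator would strip out part of the effect we want; the pooled comparison gives the total causal effect.
So P(outcome | do(Drug T)) is just the pooled rate for Drug T: 310/1500 = 0.207.

0.21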